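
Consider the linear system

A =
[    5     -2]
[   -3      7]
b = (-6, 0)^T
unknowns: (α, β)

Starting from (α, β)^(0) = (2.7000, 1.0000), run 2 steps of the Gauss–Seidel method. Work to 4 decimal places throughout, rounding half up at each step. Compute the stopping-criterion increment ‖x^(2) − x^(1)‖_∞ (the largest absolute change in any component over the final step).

Iteration 1:
  α = (-6 - (-2)·1.0000) / (5) = -0.8000
  β = (0 - (-3)·-0.8000) / (7) = -0.3429
Iteration 2:
  α = (-6 - (-2)·-0.3429) / (5) = -1.3372
  β = (0 - (-3)·-1.3372) / (7) = -0.5731
Change: (-0.5372, -0.2302) → max |·| = 0.5372

0.5372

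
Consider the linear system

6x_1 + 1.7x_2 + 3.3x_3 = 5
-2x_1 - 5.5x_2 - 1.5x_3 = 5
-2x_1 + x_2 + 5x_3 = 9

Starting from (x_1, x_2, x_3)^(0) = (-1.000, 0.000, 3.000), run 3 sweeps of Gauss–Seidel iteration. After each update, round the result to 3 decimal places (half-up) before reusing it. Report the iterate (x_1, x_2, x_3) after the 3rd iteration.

(0.041, -1.526, 2.122)

Iteration 1:
  x_1 = (5 - (1.7)·0.000 - (3.3)·3.000) / (6) = -0.817
  x_2 = (5 - (-2)·-0.817 - (-1.5)·3.000) / (-5.5) = -1.430
  x_3 = (9 - (-2)·-0.817 - (1)·-1.430) / (5) = 1.759
Iteration 2:
  x_1 = (5 - (1.7)·-1.430 - (3.3)·1.759) / (6) = 0.271
  x_2 = (5 - (-2)·0.271 - (-1.5)·1.759) / (-5.5) = -1.487
  x_3 = (9 - (-2)·0.271 - (1)·-1.487) / (5) = 2.206
Iteration 3:
  x_1 = (5 - (1.7)·-1.487 - (3.3)·2.206) / (6) = 0.041
  x_2 = (5 - (-2)·0.041 - (-1.5)·2.206) / (-5.5) = -1.526
  x_3 = (9 - (-2)·0.041 - (1)·-1.526) / (5) = 2.122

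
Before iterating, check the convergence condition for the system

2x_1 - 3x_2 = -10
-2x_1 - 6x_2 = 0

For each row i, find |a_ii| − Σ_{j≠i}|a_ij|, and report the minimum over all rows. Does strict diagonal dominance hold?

row 1: |2| − (3) = -1
row 2: |-6| − (2) = 4
minimum over rows = -1 → not strictly diagonally dominant

-1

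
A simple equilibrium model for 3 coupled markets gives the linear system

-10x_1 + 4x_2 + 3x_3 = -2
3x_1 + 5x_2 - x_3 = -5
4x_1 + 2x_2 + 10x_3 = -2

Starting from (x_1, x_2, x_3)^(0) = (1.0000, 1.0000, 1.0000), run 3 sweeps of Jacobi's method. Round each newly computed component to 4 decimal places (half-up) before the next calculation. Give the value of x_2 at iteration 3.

Iteration 1:
  x_1 = (-2 - (4)·1.0000 - (3)·1.0000) / (-10) = 0.9000
  x_2 = (-5 - (3)·1.0000 - (-1)·1.0000) / (5) = -1.4000
  x_3 = (-2 - (4)·1.0000 - (2)·1.0000) / (10) = -0.8000
Iteration 2:
  x_1 = (-2 - (4)·-1.4000 - (3)·-0.8000) / (-10) = -0.6000
  x_2 = (-5 - (3)·0.9000 - (-1)·-0.8000) / (5) = -1.7000
  x_3 = (-2 - (4)·0.9000 - (2)·-1.4000) / (10) = -0.2800
Iteration 3:
  x_1 = (-2 - (4)·-1.7000 - (3)·-0.2800) / (-10) = -0.5640
  x_2 = (-5 - (3)·-0.6000 - (-1)·-0.2800) / (5) = -0.6960
  x_3 = (-2 - (4)·-0.6000 - (2)·-1.7000) / (10) = 0.3800

-0.6960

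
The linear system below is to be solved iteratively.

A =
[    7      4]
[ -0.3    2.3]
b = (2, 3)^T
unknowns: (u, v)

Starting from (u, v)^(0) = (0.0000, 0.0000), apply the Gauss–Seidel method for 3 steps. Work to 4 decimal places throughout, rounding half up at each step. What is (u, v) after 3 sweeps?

(-0.4238, 1.2491)

Iteration 1:
  u = (2 - (4)·0.0000) / (7) = 0.2857
  v = (3 - (-0.3)·0.2857) / (2.3) = 1.3416
Iteration 2:
  u = (2 - (4)·1.3416) / (7) = -0.4809
  v = (3 - (-0.3)·-0.4809) / (2.3) = 1.2416
Iteration 3:
  u = (2 - (4)·1.2416) / (7) = -0.4238
  v = (3 - (-0.3)·-0.4238) / (2.3) = 1.2491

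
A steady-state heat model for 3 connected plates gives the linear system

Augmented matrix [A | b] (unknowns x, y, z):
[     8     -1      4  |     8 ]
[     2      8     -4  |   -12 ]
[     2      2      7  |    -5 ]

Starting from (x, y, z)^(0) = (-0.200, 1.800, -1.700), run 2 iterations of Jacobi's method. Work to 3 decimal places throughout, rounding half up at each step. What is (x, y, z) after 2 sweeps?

(1.298, -2.604, -0.650)

Iteration 1:
  x = (8 - (-1)·1.800 - (4)·-1.700) / (8) = 2.075
  y = (-12 - (2)·-0.200 - (-4)·-1.700) / (8) = -2.300
  z = (-5 - (2)·-0.200 - (2)·1.800) / (7) = -1.171
Iteration 2:
  x = (8 - (-1)·-2.300 - (4)·-1.171) / (8) = 1.298
  y = (-12 - (2)·2.075 - (-4)·-1.171) / (8) = -2.604
  z = (-5 - (2)·2.075 - (2)·-2.300) / (7) = -0.650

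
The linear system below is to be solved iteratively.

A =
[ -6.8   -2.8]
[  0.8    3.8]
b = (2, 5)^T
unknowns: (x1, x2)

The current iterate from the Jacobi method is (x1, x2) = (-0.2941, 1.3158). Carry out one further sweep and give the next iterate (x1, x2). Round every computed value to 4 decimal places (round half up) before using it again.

(-0.8359, 1.3777)

One sweep:
  x1 = (2 - (-2.8)·1.3158) / (-6.8) = -0.8359
  x2 = (5 - (0.8)·-0.2941) / (3.8) = 1.3777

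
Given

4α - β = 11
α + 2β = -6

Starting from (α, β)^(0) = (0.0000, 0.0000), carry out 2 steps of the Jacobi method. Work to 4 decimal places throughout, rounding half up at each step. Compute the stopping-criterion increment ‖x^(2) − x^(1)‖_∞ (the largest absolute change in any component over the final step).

1.3750

Iteration 1:
  α = (11 - (-1)·0.0000) / (4) = 2.7500
  β = (-6 - (1)·0.0000) / (2) = -3.0000
Iteration 2:
  α = (11 - (-1)·-3.0000) / (4) = 2.0000
  β = (-6 - (1)·2.7500) / (2) = -4.3750
Change: (-0.7500, -1.3750) → max |·| = 1.3750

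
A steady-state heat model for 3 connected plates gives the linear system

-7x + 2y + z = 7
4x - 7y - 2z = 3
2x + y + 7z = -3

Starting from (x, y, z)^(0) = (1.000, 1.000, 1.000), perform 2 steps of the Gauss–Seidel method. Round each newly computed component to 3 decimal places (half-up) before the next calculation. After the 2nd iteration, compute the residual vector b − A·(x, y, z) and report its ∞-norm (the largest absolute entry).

Iteration 1:
  x = (7 - (2)·1.000 - (1)·1.000) / (-7) = -0.571
  y = (3 - (4)·-0.571 - (-2)·1.000) / (-7) = -1.041
  z = (-3 - (2)·-0.571 - (1)·-1.041) / (7) = -0.117
Iteration 2:
  x = (7 - (2)·-1.041 - (1)·-0.117) / (-7) = -1.314
  y = (3 - (4)·-1.314 - (-2)·-0.117) / (-7) = -1.146
  z = (-3 - (2)·-1.314 - (1)·-1.146) / (7) = 0.111
Residual b − A·x = (-0.017, 0.456, -0.003); ∞-norm = 0.456

0.456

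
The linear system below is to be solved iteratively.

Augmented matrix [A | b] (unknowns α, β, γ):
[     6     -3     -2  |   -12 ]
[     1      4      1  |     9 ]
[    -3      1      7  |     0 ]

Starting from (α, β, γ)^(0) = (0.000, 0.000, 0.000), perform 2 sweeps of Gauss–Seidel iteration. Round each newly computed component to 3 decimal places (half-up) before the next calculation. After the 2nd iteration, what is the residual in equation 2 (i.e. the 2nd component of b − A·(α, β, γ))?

-0.400

Iteration 1:
  α = (-12 - (-3)·0.000 - (-2)·0.000) / (6) = -2.000
  β = (9 - (1)·-2.000 - (1)·0.000) / (4) = 2.750
  γ = (0 - (-3)·-2.000 - (1)·2.750) / (7) = -1.250
Iteration 2:
  α = (-12 - (-3)·2.750 - (-2)·-1.250) / (6) = -1.042
  β = (9 - (1)·-1.042 - (1)·-1.250) / (4) = 2.823
  γ = (0 - (-3)·-1.042 - (1)·2.823) / (7) = -0.850
Residual b − A·x = (1.021, -0.400, 0.001)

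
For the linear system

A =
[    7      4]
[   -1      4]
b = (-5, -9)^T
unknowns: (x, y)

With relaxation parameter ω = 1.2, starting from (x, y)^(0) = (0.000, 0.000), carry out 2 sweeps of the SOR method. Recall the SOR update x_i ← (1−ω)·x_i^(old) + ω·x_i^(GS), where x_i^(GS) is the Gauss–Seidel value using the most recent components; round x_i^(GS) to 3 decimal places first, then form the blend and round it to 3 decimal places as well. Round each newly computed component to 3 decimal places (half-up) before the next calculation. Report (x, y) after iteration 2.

Iteration 1:
  x: GS value = (-5 - (4)·0.000) / (7) = -0.714;  x ← (1−ω)·0.000 + ω·-0.714 = -0.857
  y: GS value = (-9 - (-1)·-0.857) / (4) = -2.464;  y ← (1−ω)·0.000 + ω·-2.464 = -2.957
Iteration 2:
  x: GS value = (-5 - (4)·-2.957) / (7) = 0.975;  x ← (1−ω)·-0.857 + ω·0.975 = 1.341
  y: GS value = (-9 - (-1)·1.341) / (4) = -1.915;  y ← (1−ω)·-2.957 + ω·-1.915 = -1.707

(1.341, -1.707)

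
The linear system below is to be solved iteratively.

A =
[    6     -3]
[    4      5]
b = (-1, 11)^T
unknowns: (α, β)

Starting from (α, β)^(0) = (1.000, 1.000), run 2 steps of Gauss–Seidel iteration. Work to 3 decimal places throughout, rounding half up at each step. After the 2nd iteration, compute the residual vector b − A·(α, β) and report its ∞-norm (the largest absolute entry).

Iteration 1:
  α = (-1 - (-3)·1.000) / (6) = 0.333
  β = (11 - (4)·0.333) / (5) = 1.934
Iteration 2:
  α = (-1 - (-3)·1.934) / (6) = 0.800
  β = (11 - (4)·0.800) / (5) = 1.560
Residual b − A·x = (-1.120, 0.000); ∞-norm = 1.120

1.120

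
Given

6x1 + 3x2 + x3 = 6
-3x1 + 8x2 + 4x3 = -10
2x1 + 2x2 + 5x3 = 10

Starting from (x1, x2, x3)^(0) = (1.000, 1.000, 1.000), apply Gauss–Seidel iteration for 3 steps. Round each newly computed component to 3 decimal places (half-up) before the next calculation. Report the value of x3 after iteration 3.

Iteration 1:
  x1 = (6 - (3)·1.000 - (1)·1.000) / (6) = 0.333
  x2 = (-10 - (-3)·0.333 - (4)·1.000) / (8) = -1.625
  x3 = (10 - (2)·0.333 - (2)·-1.625) / (5) = 2.517
Iteration 2:
  x1 = (6 - (3)·-1.625 - (1)·2.517) / (6) = 1.393
  x2 = (-10 - (-3)·1.393 - (4)·2.517) / (8) = -1.986
  x3 = (10 - (2)·1.393 - (2)·-1.986) / (5) = 2.237
Iteration 3:
  x1 = (6 - (3)·-1.986 - (1)·2.237) / (6) = 1.620
  x2 = (-10 - (-3)·1.620 - (4)·2.237) / (8) = -1.761
  x3 = (10 - (2)·1.620 - (2)·-1.761) / (5) = 2.056

2.056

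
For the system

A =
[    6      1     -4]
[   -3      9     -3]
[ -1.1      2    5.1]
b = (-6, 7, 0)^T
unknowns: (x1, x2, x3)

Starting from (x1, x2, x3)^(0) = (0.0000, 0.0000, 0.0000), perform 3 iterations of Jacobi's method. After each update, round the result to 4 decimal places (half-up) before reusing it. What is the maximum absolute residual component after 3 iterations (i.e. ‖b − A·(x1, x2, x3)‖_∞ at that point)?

Iteration 1:
  x1 = (-6 - (1)·0.0000 - (-4)·0.0000) / (6) = -1.0000
  x2 = (7 - (-3)·0.0000 - (-3)·0.0000) / (9) = 0.7778
  x3 = (0 - (-1.1)·0.0000 - (2)·0.0000) / (5.1) = 0.0000
Iteration 2:
  x1 = (-6 - (1)·0.7778 - (-4)·0.0000) / (6) = -1.1296
  x2 = (7 - (-3)·-1.0000 - (-3)·0.0000) / (9) = 0.4444
  x3 = (0 - (-1.1)·-1.0000 - (2)·0.7778) / (5.1) = -0.5207
Iteration 3:
  x1 = (-6 - (1)·0.4444 - (-4)·-0.5207) / (6) = -1.4212
  x2 = (7 - (-3)·-1.1296 - (-3)·-0.5207) / (9) = 0.2277
  x3 = (0 - (-1.1)·-1.1296 - (2)·0.4444) / (5.1) = -0.4179
Residual b − A·x = (0.6279, -0.5666, 0.1126); ∞-norm = 0.6279

0.6279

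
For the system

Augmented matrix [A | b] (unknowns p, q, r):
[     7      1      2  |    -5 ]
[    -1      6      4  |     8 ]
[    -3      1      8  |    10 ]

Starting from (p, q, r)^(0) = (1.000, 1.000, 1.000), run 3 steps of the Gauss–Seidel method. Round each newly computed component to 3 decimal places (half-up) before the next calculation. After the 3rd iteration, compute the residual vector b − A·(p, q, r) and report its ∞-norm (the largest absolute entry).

Iteration 1:
  p = (-5 - (1)·1.000 - (2)·1.000) / (7) = -1.143
  q = (8 - (-1)·-1.143 - (4)·1.000) / (6) = 0.476
  r = (10 - (-3)·-1.143 - (1)·0.476) / (8) = 0.762
Iteration 2:
  p = (-5 - (1)·0.476 - (2)·0.762) / (7) = -1.000
  q = (8 - (-1)·-1.000 - (4)·0.762) / (6) = 0.659
  r = (10 - (-3)·-1.000 - (1)·0.659) / (8) = 0.793
Iteration 3:
  p = (-5 - (1)·0.659 - (2)·0.793) / (7) = -1.035
  q = (8 - (-1)·-1.035 - (4)·0.793) / (6) = 0.632
  r = (10 - (-3)·-1.035 - (1)·0.632) / (8) = 0.783
Residual b − A·x = (0.047, 0.041, -0.001); ∞-norm = 0.047

0.047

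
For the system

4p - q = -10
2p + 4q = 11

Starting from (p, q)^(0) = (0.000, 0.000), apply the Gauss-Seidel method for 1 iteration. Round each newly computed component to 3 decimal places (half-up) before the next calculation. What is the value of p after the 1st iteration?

Iteration 1:
  p = (-10 - (-1)·0.000) / (4) = -2.500
  q = (11 - (2)·-2.500) / (4) = 4.000

-2.500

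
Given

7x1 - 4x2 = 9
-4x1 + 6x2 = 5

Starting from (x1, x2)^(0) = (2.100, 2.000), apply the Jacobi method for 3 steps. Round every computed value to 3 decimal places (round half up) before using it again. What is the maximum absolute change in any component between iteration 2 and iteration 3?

0.125

Iteration 1:
  x1 = (9 - (-4)·2.000) / (7) = 2.429
  x2 = (5 - (-4)·2.100) / (6) = 2.233
Iteration 2:
  x1 = (9 - (-4)·2.233) / (7) = 2.562
  x2 = (5 - (-4)·2.429) / (6) = 2.453
Iteration 3:
  x1 = (9 - (-4)·2.453) / (7) = 2.687
  x2 = (5 - (-4)·2.562) / (6) = 2.541
Change: (0.125, 0.088) → max |·| = 0.125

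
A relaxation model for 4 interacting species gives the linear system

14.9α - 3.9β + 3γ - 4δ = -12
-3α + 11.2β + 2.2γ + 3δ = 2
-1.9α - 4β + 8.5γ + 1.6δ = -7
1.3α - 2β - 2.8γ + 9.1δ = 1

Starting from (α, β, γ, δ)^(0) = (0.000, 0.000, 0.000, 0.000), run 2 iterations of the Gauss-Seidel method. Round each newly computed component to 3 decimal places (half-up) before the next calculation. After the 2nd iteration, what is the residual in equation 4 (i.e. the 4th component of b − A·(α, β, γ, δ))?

-0.001

Iteration 1:
  α = (-12 - (-3.9)·0.000 - (3)·0.000 - (-4)·0.000) / (14.9) = -0.805
  β = (2 - (-3)·-0.805 - (2.2)·0.000 - (3)·0.000) / (11.2) = -0.037
  γ = (-7 - (-1.9)·-0.805 - (-4)·-0.037 - (1.6)·0.000) / (8.5) = -1.021
  δ = (1 - (1.3)·-0.805 - (-2)·-0.037 - (-2.8)·-1.021) / (9.1) = -0.097
Iteration 2:
  α = (-12 - (-3.9)·-0.037 - (3)·-1.021 - (-4)·-0.097) / (14.9) = -0.636
  β = (2 - (-3)·-0.636 - (2.2)·-1.021 - (3)·-0.097) / (11.2) = 0.235
  γ = (-7 - (-1.9)·-0.636 - (-4)·0.235 - (1.6)·-0.097) / (8.5) = -0.837
  δ = (1 - (1.3)·-0.636 - (-2)·0.235 - (-2.8)·-0.837) / (9.1) = -0.005
Residual b − A·x = (0.884, -0.684, -0.146, -0.001)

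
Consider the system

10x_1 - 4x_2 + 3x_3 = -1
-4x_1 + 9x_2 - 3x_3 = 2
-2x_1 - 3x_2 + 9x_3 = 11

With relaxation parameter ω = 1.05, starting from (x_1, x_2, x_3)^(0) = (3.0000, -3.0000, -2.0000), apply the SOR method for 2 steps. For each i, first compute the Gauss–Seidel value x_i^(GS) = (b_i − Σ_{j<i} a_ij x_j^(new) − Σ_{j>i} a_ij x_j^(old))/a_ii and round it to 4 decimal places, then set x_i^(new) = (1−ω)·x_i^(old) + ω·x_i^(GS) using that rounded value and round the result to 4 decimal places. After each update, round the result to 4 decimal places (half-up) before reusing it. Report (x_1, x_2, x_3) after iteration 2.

Iteration 1:
  x_1: GS value = (-1 - (-4)·-3.0000 - (3)·-2.0000) / (10) = -0.7000;  x_1 ← (1−ω)·3.0000 + ω·-0.7000 = -0.8850
  x_2: GS value = (2 - (-4)·-0.8850 - (-3)·-2.0000) / (9) = -0.8378;  x_2 ← (1−ω)·-3.0000 + ω·-0.8378 = -0.7297
  x_3: GS value = (11 - (-2)·-0.8850 - (-3)·-0.7297) / (9) = 0.7823;  x_3 ← (1−ω)·-2.0000 + ω·0.7823 = 0.9214
Iteration 2:
  x_1: GS value = (-1 - (-4)·-0.7297 - (3)·0.9214) / (10) = -0.6683;  x_1 ← (1−ω)·-0.8850 + ω·-0.6683 = -0.6575
  x_2: GS value = (2 - (-4)·-0.6575 - (-3)·0.9214) / (9) = 0.2371;  x_2 ← (1−ω)·-0.7297 + ω·0.2371 = 0.2854
  x_3: GS value = (11 - (-2)·-0.6575 - (-3)·0.2854) / (9) = 1.1712;  x_3 ← (1−ω)·0.9214 + ω·1.1712 = 1.1837

(-0.6575, 0.2854, 1.1837)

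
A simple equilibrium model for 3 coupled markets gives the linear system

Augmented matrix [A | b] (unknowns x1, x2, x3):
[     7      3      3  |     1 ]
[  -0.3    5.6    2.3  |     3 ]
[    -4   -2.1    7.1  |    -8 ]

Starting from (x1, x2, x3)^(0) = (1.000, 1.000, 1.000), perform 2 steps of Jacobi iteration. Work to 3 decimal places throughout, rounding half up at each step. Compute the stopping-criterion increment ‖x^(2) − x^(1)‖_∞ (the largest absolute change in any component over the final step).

Iteration 1:
  x1 = (1 - (3)·1.000 - (3)·1.000) / (7) = -0.714
  x2 = (3 - (-0.3)·1.000 - (2.3)·1.000) / (5.6) = 0.179
  x3 = (-8 - (-4)·1.000 - (-2.1)·1.000) / (7.1) = -0.268
Iteration 2:
  x1 = (1 - (3)·0.179 - (3)·-0.268) / (7) = 0.181
  x2 = (3 - (-0.3)·-0.714 - (2.3)·-0.268) / (5.6) = 0.608
  x3 = (-8 - (-4)·-0.714 - (-2.1)·0.179) / (7.1) = -1.476
Change: (0.895, 0.429, -1.208) → max |·| = 1.208

1.208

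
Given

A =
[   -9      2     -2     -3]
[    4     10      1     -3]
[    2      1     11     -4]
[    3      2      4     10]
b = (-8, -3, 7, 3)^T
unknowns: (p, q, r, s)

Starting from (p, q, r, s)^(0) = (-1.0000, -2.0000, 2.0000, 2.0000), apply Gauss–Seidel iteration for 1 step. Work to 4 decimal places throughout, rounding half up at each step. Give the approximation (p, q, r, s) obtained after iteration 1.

(-0.6667, 0.3667, 1.4515, -0.1539)

Iteration 1:
  p = (-8 - (2)·-2.0000 - (-2)·2.0000 - (-3)·2.0000) / (-9) = -0.6667
  q = (-3 - (4)·-0.6667 - (1)·2.0000 - (-3)·2.0000) / (10) = 0.3667
  r = (7 - (2)·-0.6667 - (1)·0.3667 - (-4)·2.0000) / (11) = 1.4515
  s = (3 - (3)·-0.6667 - (2)·0.3667 - (4)·1.4515) / (10) = -0.1539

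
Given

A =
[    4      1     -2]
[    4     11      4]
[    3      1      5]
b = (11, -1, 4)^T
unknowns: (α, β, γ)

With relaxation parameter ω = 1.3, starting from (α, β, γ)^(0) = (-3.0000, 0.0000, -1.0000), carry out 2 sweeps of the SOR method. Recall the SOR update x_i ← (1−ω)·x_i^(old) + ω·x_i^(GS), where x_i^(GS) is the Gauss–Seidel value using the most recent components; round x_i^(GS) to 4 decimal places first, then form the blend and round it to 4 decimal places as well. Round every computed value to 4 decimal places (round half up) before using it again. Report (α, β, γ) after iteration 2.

Iteration 1:
  α: GS value = (11 - (1)·0.0000 - (-2)·-1.0000) / (4) = 2.2500;  α ← (1−ω)·-3.0000 + ω·2.2500 = 3.8250
  β: GS value = (-1 - (4)·3.8250 - (4)·-1.0000) / (11) = -1.1182;  β ← (1−ω)·0.0000 + ω·-1.1182 = -1.4537
  γ: GS value = (4 - (3)·3.8250 - (1)·-1.4537) / (5) = -1.2043;  γ ← (1−ω)·-1.0000 + ω·-1.2043 = -1.2656
Iteration 2:
  α: GS value = (11 - (1)·-1.4537 - (-2)·-1.2656) / (4) = 2.4806;  α ← (1−ω)·3.8250 + ω·2.4806 = 2.0773
  β: GS value = (-1 - (4)·2.0773 - (4)·-1.2656) / (11) = -0.3861;  β ← (1−ω)·-1.4537 + ω·-0.3861 = -0.0658
  γ: GS value = (4 - (3)·2.0773 - (1)·-0.0658) / (5) = -0.4332;  γ ← (1−ω)·-1.2656 + ω·-0.4332 = -0.1835

(2.0773, -0.0658, -0.1835)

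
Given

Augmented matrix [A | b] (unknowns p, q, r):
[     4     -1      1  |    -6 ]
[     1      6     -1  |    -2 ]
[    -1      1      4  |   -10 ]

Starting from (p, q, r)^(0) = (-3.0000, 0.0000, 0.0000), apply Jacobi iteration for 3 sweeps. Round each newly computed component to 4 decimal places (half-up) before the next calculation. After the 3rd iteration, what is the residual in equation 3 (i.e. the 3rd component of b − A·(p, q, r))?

-0.1945

Iteration 1:
  p = (-6 - (-1)·0.0000 - (1)·0.0000) / (4) = -1.5000
  q = (-2 - (1)·-3.0000 - (-1)·0.0000) / (6) = 0.1667
  r = (-10 - (-1)·-3.0000 - (1)·0.0000) / (4) = -3.2500
Iteration 2:
  p = (-6 - (-1)·0.1667 - (1)·-3.2500) / (4) = -0.6458
  q = (-2 - (1)·-1.5000 - (-1)·-3.2500) / (6) = -0.6250
  r = (-10 - (-1)·-1.5000 - (1)·0.1667) / (4) = -2.9167
Iteration 3:
  p = (-6 - (-1)·-0.6250 - (1)·-2.9167) / (4) = -0.9271
  q = (-2 - (1)·-0.6458 - (-1)·-2.9167) / (6) = -0.7118
  r = (-10 - (-1)·-0.6458 - (1)·-0.6250) / (4) = -2.5052
Residual b − A·x = (-0.4982, 0.6927, -0.1945)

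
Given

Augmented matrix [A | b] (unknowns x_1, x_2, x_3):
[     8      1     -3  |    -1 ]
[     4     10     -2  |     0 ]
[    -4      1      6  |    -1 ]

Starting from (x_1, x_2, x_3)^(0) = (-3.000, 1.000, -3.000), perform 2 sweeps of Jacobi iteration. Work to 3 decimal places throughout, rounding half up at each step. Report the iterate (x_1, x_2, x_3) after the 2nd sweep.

(-1.075, 0.083, -1.183)

Iteration 1:
  x_1 = (-1 - (1)·1.000 - (-3)·-3.000) / (8) = -1.375
  x_2 = (0 - (4)·-3.000 - (-2)·-3.000) / (10) = 0.600
  x_3 = (-1 - (-4)·-3.000 - (1)·1.000) / (6) = -2.333
Iteration 2:
  x_1 = (-1 - (1)·0.600 - (-3)·-2.333) / (8) = -1.075
  x_2 = (0 - (4)·-1.375 - (-2)·-2.333) / (10) = 0.083
  x_3 = (-1 - (-4)·-1.375 - (1)·0.600) / (6) = -1.183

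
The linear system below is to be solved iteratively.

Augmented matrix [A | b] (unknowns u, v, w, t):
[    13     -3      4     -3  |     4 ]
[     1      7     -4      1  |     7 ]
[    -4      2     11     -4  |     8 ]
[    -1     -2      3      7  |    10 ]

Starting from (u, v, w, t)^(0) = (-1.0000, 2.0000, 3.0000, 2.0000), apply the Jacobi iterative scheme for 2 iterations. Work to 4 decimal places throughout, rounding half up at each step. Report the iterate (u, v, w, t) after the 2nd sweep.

Iteration 1:
  u = (4 - (-3)·2.0000 - (4)·3.0000 - (-3)·2.0000) / (13) = 0.3077
  v = (7 - (1)·-1.0000 - (-4)·3.0000 - (1)·2.0000) / (7) = 2.5714
  w = (8 - (-4)·-1.0000 - (2)·2.0000 - (-4)·2.0000) / (11) = 0.7273
  t = (10 - (-1)·-1.0000 - (-2)·2.0000 - (3)·3.0000) / (7) = 0.5714
Iteration 2:
  u = (4 - (-3)·2.5714 - (4)·0.7273 - (-3)·0.5714) / (13) = 0.8092
  v = (7 - (1)·0.3077 - (-4)·0.7273 - (1)·0.5714) / (7) = 1.2900
  w = (8 - (-4)·0.3077 - (2)·2.5714 - (-4)·0.5714) / (11) = 0.5794
  t = (10 - (-1)·0.3077 - (-2)·2.5714 - (3)·0.7273) / (7) = 1.8955

(0.8092, 1.2900, 0.5794, 1.8955)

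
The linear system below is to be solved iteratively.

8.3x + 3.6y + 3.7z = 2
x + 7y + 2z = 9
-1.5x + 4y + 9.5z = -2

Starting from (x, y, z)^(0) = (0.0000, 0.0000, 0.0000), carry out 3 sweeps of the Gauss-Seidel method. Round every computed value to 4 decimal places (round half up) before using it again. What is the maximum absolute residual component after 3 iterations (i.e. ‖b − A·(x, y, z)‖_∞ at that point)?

Iteration 1:
  x = (2 - (3.6)·0.0000 - (3.7)·0.0000) / (8.3) = 0.2410
  y = (9 - (1)·0.2410 - (2)·0.0000) / (7) = 1.2513
  z = (-2 - (-1.5)·0.2410 - (4)·1.2513) / (9.5) = -0.6993
Iteration 2:
  x = (2 - (3.6)·1.2513 - (3.7)·-0.6993) / (8.3) = 0.0100
  y = (9 - (1)·0.0100 - (2)·-0.6993) / (7) = 1.4841
  z = (-2 - (-1.5)·0.0100 - (4)·1.4841) / (9.5) = -0.8338
Iteration 3:
  x = (2 - (3.6)·1.4841 - (3.7)·-0.8338) / (8.3) = -0.0310
  y = (9 - (1)·-0.0310 - (2)·-0.8338) / (7) = 1.5284
  z = (-2 - (-1.5)·-0.0310 - (4)·1.5284) / (9.5) = -0.8590
Residual b − A·x = (-0.0666, 0.0502, 0.0004); ∞-norm = 0.0666

0.0666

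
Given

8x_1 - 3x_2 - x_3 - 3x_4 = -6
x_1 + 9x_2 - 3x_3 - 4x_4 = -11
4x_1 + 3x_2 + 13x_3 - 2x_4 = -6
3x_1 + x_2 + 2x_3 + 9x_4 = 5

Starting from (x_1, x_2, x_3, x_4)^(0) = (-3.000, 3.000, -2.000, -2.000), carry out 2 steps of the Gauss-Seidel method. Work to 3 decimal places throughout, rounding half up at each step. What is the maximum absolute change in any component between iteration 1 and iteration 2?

Iteration 1:
  x_1 = (-6 - (-3)·3.000 - (-1)·-2.000 - (-3)·-2.000) / (8) = -0.625
  x_2 = (-11 - (1)·-0.625 - (-3)·-2.000 - (-4)·-2.000) / (9) = -2.708
  x_3 = (-6 - (4)·-0.625 - (3)·-2.708 - (-2)·-2.000) / (13) = 0.048
  x_4 = (5 - (3)·-0.625 - (1)·-2.708 - (2)·0.048) / (9) = 1.054
Iteration 2:
  x_1 = (-6 - (-3)·-2.708 - (-1)·0.048 - (-3)·1.054) / (8) = -1.364
  x_2 = (-11 - (1)·-1.364 - (-3)·0.048 - (-4)·1.054) / (9) = -0.586
  x_3 = (-6 - (4)·-1.364 - (3)·-0.586 - (-2)·1.054) / (13) = 0.256
  x_4 = (5 - (3)·-1.364 - (1)·-0.586 - (2)·0.256) / (9) = 1.018
Change: (-0.739, 2.122, 0.208, -0.036) → max |·| = 2.122

2.122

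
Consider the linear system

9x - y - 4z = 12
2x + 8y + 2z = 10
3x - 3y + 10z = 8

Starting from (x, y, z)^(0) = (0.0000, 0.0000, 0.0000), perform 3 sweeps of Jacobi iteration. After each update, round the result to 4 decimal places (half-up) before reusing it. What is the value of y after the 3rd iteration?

0.5993

Iteration 1:
  x = (12 - (-1)·0.0000 - (-4)·0.0000) / (9) = 1.3333
  y = (10 - (2)·0.0000 - (2)·0.0000) / (8) = 1.2500
  z = (8 - (3)·0.0000 - (-3)·0.0000) / (10) = 0.8000
Iteration 2:
  x = (12 - (-1)·1.2500 - (-4)·0.8000) / (9) = 1.8278
  y = (10 - (2)·1.3333 - (2)·0.8000) / (8) = 0.7167
  z = (8 - (3)·1.3333 - (-3)·1.2500) / (10) = 0.7750
Iteration 3:
  x = (12 - (-1)·0.7167 - (-4)·0.7750) / (9) = 1.7574
  y = (10 - (2)·1.8278 - (2)·0.7750) / (8) = 0.5993
  z = (8 - (3)·1.8278 - (-3)·0.7167) / (10) = 0.4667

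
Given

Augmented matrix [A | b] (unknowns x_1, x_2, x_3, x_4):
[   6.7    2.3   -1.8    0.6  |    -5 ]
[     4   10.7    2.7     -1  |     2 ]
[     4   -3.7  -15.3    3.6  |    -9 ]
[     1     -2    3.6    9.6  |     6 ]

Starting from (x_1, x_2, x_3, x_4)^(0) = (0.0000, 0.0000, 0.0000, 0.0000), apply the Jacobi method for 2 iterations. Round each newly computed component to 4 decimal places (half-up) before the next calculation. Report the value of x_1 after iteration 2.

-0.7084

Iteration 1:
  x_1 = (-5 - (2.3)·0.0000 - (-1.8)·0.0000 - (0.6)·0.0000) / (6.7) = -0.7463
  x_2 = (2 - (4)·0.0000 - (2.7)·0.0000 - (-1)·0.0000) / (10.7) = 0.1869
  x_3 = (-9 - (4)·0.0000 - (-3.7)·0.0000 - (3.6)·0.0000) / (-15.3) = 0.5882
  x_4 = (6 - (1)·0.0000 - (-2)·0.0000 - (3.6)·0.0000) / (9.6) = 0.6250
Iteration 2:
  x_1 = (-5 - (2.3)·0.1869 - (-1.8)·0.5882 - (0.6)·0.6250) / (6.7) = -0.7084
  x_2 = (2 - (4)·-0.7463 - (2.7)·0.5882 - (-1)·0.6250) / (10.7) = 0.3759
  x_3 = (-9 - (4)·-0.7463 - (-3.7)·0.1869 - (3.6)·0.6250) / (-15.3) = 0.4950
  x_4 = (6 - (1)·-0.7463 - (-2)·0.1869 - (3.6)·0.5882) / (9.6) = 0.5211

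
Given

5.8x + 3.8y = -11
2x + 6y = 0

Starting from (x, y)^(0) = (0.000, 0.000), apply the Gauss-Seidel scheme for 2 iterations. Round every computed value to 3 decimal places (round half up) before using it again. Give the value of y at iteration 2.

Iteration 1:
  x = (-11 - (3.8)·0.000) / (5.8) = -1.897
  y = (0 - (2)·-1.897) / (6) = 0.632
Iteration 2:
  x = (-11 - (3.8)·0.632) / (5.8) = -2.311
  y = (0 - (2)·-2.311) / (6) = 0.770

0.770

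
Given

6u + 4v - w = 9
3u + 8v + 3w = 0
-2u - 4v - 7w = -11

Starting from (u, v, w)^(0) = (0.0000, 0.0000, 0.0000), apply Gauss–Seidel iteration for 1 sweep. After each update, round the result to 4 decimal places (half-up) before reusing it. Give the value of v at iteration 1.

Iteration 1:
  u = (9 - (4)·0.0000 - (-1)·0.0000) / (6) = 1.5000
  v = (0 - (3)·1.5000 - (3)·0.0000) / (8) = -0.5625
  w = (-11 - (-2)·1.5000 - (-4)·-0.5625) / (-7) = 1.4643

-0.5625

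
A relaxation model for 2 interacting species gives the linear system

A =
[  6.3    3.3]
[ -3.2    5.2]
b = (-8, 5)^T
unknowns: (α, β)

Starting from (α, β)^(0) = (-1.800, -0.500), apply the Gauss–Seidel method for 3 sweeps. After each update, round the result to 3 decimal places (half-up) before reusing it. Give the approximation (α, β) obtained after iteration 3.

Iteration 1:
  α = (-8 - (3.3)·-0.500) / (6.3) = -1.008
  β = (5 - (-3.2)·-1.008) / (5.2) = 0.341
Iteration 2:
  α = (-8 - (3.3)·0.341) / (6.3) = -1.448
  β = (5 - (-3.2)·-1.448) / (5.2) = 0.070
Iteration 3:
  α = (-8 - (3.3)·0.070) / (6.3) = -1.307
  β = (5 - (-3.2)·-1.307) / (5.2) = 0.157

(-1.307, 0.157)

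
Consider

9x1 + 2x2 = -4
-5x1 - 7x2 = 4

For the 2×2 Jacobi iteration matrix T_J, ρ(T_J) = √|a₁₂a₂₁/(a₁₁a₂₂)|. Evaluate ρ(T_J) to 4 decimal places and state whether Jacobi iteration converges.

a₁₂a₂₁/(a₁₁a₂₂) = (2)·(-5) / ((9)·(-7)) = 0.158730
ρ = √|0.158730| = √0.158730 = 0.3984
ρ < 1, so Jacobi converges

0.3984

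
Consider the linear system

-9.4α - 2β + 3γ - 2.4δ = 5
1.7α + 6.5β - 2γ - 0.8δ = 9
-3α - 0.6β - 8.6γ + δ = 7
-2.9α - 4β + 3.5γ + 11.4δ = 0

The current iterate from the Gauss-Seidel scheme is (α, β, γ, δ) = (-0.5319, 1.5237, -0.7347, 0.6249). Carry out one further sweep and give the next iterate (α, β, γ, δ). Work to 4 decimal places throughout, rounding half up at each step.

(-1.2501, 1.5624, -0.4142, 0.3574)

One sweep:
  α = (5 - (-2)·1.5237 - (3)·-0.7347 - (-2.4)·0.6249) / (-9.4) = -1.2501
  β = (9 - (1.7)·-1.2501 - (-2)·-0.7347 - (-0.8)·0.6249) / (6.5) = 1.5624
  γ = (7 - (-3)·-1.2501 - (-0.6)·1.5624 - (1)·0.6249) / (-8.6) = -0.4142
  δ = (0 - (-2.9)·-1.2501 - (-4)·1.5624 - (3.5)·-0.4142) / (11.4) = 0.3574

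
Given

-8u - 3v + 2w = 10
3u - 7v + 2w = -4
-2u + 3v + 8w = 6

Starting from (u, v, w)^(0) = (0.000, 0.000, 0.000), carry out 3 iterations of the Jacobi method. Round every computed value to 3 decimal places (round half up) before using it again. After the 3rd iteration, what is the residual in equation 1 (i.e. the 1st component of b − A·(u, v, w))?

Iteration 1:
  u = (10 - (-3)·0.000 - (2)·0.000) / (-8) = -1.250
  v = (-4 - (3)·0.000 - (2)·0.000) / (-7) = 0.571
  w = (6 - (-2)·0.000 - (3)·0.000) / (8) = 0.750
Iteration 2:
  u = (10 - (-3)·0.571 - (2)·0.750) / (-8) = -1.277
  v = (-4 - (3)·-1.250 - (2)·0.750) / (-7) = 0.250
  w = (6 - (-2)·-1.250 - (3)·0.571) / (8) = 0.223
Iteration 3:
  u = (10 - (-3)·0.250 - (2)·0.223) / (-8) = -1.288
  v = (-4 - (3)·-1.277 - (2)·0.223) / (-7) = 0.088
  w = (6 - (-2)·-1.277 - (3)·0.250) / (8) = 0.337
Residual b − A·x = (-0.714, -0.194, 0.464)

-0.714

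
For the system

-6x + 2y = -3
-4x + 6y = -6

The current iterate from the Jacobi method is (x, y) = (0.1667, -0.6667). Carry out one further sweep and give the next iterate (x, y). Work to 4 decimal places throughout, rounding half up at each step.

One sweep:
  x = (-3 - (2)·-0.6667) / (-6) = 0.2778
  y = (-6 - (-4)·0.1667) / (6) = -0.8889

(0.2778, -0.8889)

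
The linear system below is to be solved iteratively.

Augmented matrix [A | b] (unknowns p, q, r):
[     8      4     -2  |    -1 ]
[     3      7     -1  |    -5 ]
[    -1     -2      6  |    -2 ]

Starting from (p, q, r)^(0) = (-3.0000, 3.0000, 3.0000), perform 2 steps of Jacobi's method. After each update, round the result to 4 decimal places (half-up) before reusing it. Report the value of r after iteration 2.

-0.1458

Iteration 1:
  p = (-1 - (4)·3.0000 - (-2)·3.0000) / (8) = -0.8750
  q = (-5 - (3)·-3.0000 - (-1)·3.0000) / (7) = 1.0000
  r = (-2 - (-1)·-3.0000 - (-2)·3.0000) / (6) = 0.1667
Iteration 2:
  p = (-1 - (4)·1.0000 - (-2)·0.1667) / (8) = -0.5833
  q = (-5 - (3)·-0.8750 - (-1)·0.1667) / (7) = -0.3155
  r = (-2 - (-1)·-0.8750 - (-2)·1.0000) / (6) = -0.1458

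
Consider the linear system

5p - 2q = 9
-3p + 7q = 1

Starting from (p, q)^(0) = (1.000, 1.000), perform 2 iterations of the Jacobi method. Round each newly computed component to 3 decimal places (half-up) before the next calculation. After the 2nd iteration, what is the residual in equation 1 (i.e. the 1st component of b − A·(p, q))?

1.032

Iteration 1:
  p = (9 - (-2)·1.000) / (5) = 2.200
  q = (1 - (-3)·1.000) / (7) = 0.571
Iteration 2:
  p = (9 - (-2)·0.571) / (5) = 2.028
  q = (1 - (-3)·2.200) / (7) = 1.086
Residual b − A·x = (1.032, -0.518)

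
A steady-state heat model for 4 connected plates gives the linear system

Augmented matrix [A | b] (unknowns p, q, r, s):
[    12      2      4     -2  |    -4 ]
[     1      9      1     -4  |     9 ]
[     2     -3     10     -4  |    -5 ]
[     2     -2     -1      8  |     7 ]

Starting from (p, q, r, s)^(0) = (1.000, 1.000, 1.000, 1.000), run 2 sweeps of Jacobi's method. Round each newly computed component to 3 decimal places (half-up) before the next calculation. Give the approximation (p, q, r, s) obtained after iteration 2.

Iteration 1:
  p = (-4 - (2)·1.000 - (4)·1.000 - (-2)·1.000) / (12) = -0.667
  q = (9 - (1)·1.000 - (1)·1.000 - (-4)·1.000) / (9) = 1.222
  r = (-5 - (2)·1.000 - (-3)·1.000 - (-4)·1.000) / (10) = 0.000
  s = (7 - (2)·1.000 - (-2)·1.000 - (-1)·1.000) / (8) = 1.000
Iteration 2:
  p = (-4 - (2)·1.222 - (4)·0.000 - (-2)·1.000) / (12) = -0.370
  q = (9 - (1)·-0.667 - (1)·0.000 - (-4)·1.000) / (9) = 1.519
  r = (-5 - (2)·-0.667 - (-3)·1.222 - (-4)·1.000) / (10) = 0.400
  s = (7 - (2)·-0.667 - (-2)·1.222 - (-1)·0.000) / (8) = 1.347

(-0.370, 1.519, 0.400, 1.347)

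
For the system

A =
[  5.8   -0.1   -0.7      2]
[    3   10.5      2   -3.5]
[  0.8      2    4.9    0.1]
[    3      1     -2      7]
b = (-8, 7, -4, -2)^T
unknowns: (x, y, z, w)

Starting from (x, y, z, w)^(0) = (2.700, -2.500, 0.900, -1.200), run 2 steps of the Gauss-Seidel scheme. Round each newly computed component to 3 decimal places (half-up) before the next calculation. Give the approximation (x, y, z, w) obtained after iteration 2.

(-1.408, 1.161, -1.057, -0.150)

Iteration 1:
  x = (-8 - (-0.1)·-2.500 - (-0.7)·0.900 - (2)·-1.200) / (5.8) = -0.900
  y = (7 - (3)·-0.900 - (2)·0.900 - (-3.5)·-1.200) / (10.5) = 0.352
  z = (-4 - (0.8)·-0.900 - (2)·0.352 - (0.1)·-1.200) / (4.9) = -0.789
  w = (-2 - (3)·-0.900 - (1)·0.352 - (-2)·-0.789) / (7) = -0.176
Iteration 2:
  x = (-8 - (-0.1)·0.352 - (-0.7)·-0.789 - (2)·-0.176) / (5.8) = -1.408
  y = (7 - (3)·-1.408 - (2)·-0.789 - (-3.5)·-0.176) / (10.5) = 1.161
  z = (-4 - (0.8)·-1.408 - (2)·1.161 - (0.1)·-0.176) / (4.9) = -1.057
  w = (-2 - (3)·-1.408 - (1)·1.161 - (-2)·-1.057) / (7) = -0.150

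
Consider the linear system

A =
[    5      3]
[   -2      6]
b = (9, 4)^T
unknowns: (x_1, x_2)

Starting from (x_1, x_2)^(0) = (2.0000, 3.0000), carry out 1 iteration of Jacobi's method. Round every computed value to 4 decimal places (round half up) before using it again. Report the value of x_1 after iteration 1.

0.0000

Iteration 1:
  x_1 = (9 - (3)·3.0000) / (5) = 0.0000
  x_2 = (4 - (-2)·2.0000) / (6) = 1.3333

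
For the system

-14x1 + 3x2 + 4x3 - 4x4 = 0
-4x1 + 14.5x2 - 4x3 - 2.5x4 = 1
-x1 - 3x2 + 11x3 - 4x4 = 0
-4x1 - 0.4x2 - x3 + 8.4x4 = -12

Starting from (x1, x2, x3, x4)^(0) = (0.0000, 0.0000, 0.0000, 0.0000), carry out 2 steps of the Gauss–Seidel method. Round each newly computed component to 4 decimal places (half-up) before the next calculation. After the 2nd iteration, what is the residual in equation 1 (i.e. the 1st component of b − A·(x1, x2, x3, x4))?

2.9607

Iteration 1:
  x1 = (0 - (3)·0.0000 - (4)·0.0000 - (-4)·0.0000) / (-14) = 0.0000
  x2 = (1 - (-4)·0.0000 - (-4)·0.0000 - (-2.5)·0.0000) / (14.5) = 0.0690
  x3 = (0 - (-1)·0.0000 - (-3)·0.0690 - (-4)·0.0000) / (11) = 0.0188
  x4 = (-12 - (-4)·0.0000 - (-0.4)·0.0690 - (-1)·0.0188) / (8.4) = -1.4230
Iteration 2:
  x1 = (0 - (3)·0.0690 - (4)·0.0188 - (-4)·-1.4230) / (-14) = 0.4267
  x2 = (1 - (-4)·0.4267 - (-4)·0.0188 - (-2.5)·-1.4230) / (14.5) = -0.0535
  x3 = (0 - (-1)·0.4267 - (-3)·-0.0535 - (-4)·-1.4230) / (11) = -0.4933
  x4 = (-12 - (-4)·0.4267 - (-0.4)·-0.0535 - (-1)·-0.4933) / (8.4) = -1.2867
Residual b − A·x = (2.9607, -1.7074, 0.5457, 0.0004)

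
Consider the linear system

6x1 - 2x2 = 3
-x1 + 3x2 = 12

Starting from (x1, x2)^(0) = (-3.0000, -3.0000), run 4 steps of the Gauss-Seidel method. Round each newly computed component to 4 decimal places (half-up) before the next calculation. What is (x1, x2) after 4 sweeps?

Iteration 1:
  x1 = (3 - (-2)·-3.0000) / (6) = -0.5000
  x2 = (12 - (-1)·-0.5000) / (3) = 3.8333
Iteration 2:
  x1 = (3 - (-2)·3.8333) / (6) = 1.7778
  x2 = (12 - (-1)·1.7778) / (3) = 4.5926
Iteration 3:
  x1 = (3 - (-2)·4.5926) / (6) = 2.0309
  x2 = (12 - (-1)·2.0309) / (3) = 4.6770
Iteration 4:
  x1 = (3 - (-2)·4.6770) / (6) = 2.0590
  x2 = (12 - (-1)·2.0590) / (3) = 4.6863

(2.0590, 4.6863)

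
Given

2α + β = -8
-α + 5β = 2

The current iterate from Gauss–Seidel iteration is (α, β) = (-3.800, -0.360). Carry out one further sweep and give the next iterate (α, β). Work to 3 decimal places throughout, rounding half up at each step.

One sweep:
  α = (-8 - (1)·-0.360) / (2) = -3.820
  β = (2 - (-1)·-3.820) / (5) = -0.364

(-3.820, -0.364)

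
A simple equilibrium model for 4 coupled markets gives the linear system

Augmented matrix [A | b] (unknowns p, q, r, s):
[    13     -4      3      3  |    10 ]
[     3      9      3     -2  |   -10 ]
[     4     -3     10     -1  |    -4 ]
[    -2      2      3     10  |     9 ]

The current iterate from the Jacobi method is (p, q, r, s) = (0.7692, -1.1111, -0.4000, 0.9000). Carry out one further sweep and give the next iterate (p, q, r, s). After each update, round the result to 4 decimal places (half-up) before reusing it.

One sweep:
  p = (10 - (-4)·-1.1111 - (3)·-0.4000 - (3)·0.9000) / (13) = 0.3120
  q = (-10 - (3)·0.7692 - (3)·-0.4000 - (-2)·0.9000) / (9) = -1.0342
  r = (-4 - (4)·0.7692 - (-3)·-1.1111 - (-1)·0.9000) / (10) = -0.9510
  s = (9 - (-2)·0.7692 - (2)·-1.1111 - (3)·-0.4000) / (10) = 1.3961

(0.3120, -1.0342, -0.9510, 1.3961)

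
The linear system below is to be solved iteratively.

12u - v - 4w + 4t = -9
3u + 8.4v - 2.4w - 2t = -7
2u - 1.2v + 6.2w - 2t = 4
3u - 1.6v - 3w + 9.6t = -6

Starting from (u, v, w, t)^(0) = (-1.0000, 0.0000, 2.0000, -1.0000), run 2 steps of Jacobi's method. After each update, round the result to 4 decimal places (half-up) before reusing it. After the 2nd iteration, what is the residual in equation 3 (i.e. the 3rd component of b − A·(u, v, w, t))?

-0.4990

Iteration 1:
  u = (-9 - (-1)·0.0000 - (-4)·2.0000 - (4)·-1.0000) / (12) = 0.2500
  v = (-7 - (3)·-1.0000 - (-2.4)·2.0000 - (-2)·-1.0000) / (8.4) = -0.1429
  w = (4 - (2)·-1.0000 - (-1.2)·0.0000 - (-2)·-1.0000) / (6.2) = 0.6452
  t = (-6 - (3)·-1.0000 - (-1.6)·0.0000 - (-3)·2.0000) / (9.6) = 0.3125
Iteration 2:
  u = (-9 - (-1)·-0.1429 - (-4)·0.6452 - (4)·0.3125) / (12) = -0.6510
  v = (-7 - (3)·0.2500 - (-2.4)·0.6452 - (-2)·0.3125) / (8.4) = -0.6639
  w = (4 - (2)·0.2500 - (-1.2)·-0.1429 - (-2)·0.3125) / (6.2) = 0.6377
  t = (-6 - (3)·0.2500 - (-1.6)·-0.1429 - (-3)·0.6452) / (9.6) = -0.5253
Residual b − A·x = (2.8001, 1.0096, -0.4990, 1.8467)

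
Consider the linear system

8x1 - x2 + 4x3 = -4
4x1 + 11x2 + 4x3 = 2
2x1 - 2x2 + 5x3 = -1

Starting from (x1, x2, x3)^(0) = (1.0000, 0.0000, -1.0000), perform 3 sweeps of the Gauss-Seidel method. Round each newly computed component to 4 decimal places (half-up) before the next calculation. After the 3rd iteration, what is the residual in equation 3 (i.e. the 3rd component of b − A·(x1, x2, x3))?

-0.0001

Iteration 1:
  x1 = (-4 - (-1)·0.0000 - (4)·-1.0000) / (8) = 0.0000
  x2 = (2 - (4)·0.0000 - (4)·-1.0000) / (11) = 0.5455
  x3 = (-1 - (2)·0.0000 - (-2)·0.5455) / (5) = 0.0182
Iteration 2:
  x1 = (-4 - (-1)·0.5455 - (4)·0.0182) / (8) = -0.4409
  x2 = (2 - (4)·-0.4409 - (4)·0.0182) / (11) = 0.3355
  x3 = (-1 - (2)·-0.4409 - (-2)·0.3355) / (5) = 0.1106
Iteration 3:
  x1 = (-4 - (-1)·0.3355 - (4)·0.1106) / (8) = -0.5134
  x2 = (2 - (4)·-0.5134 - (4)·0.1106) / (11) = 0.3283
  x3 = (-1 - (2)·-0.5134 - (-2)·0.3283) / (5) = 0.1367
Residual b − A·x = (-0.1113, -0.1045, -0.0001)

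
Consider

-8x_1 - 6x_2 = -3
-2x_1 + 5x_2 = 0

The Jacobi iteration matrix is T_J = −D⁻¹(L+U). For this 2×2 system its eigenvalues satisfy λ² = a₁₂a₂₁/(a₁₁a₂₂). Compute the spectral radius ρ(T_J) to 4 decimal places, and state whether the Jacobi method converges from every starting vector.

0.5477

a₁₂a₂₁/(a₁₁a₂₂) = (-6)·(-2) / ((-8)·(5)) = -0.300000
ρ = √|-0.300000| = √0.300000 = 0.5477
ρ < 1, so Jacobi converges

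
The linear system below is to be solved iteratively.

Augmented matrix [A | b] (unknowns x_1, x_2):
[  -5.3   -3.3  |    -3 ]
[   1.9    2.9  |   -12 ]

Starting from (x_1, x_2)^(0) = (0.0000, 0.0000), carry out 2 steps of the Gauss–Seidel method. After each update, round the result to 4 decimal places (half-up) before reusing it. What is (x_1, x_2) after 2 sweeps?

(3.3734, -6.3481)

Iteration 1:
  x_1 = (-3 - (-3.3)·0.0000) / (-5.3) = 0.5660
  x_2 = (-12 - (1.9)·0.5660) / (2.9) = -4.5088
Iteration 2:
  x_1 = (-3 - (-3.3)·-4.5088) / (-5.3) = 3.3734
  x_2 = (-12 - (1.9)·3.3734) / (2.9) = -6.3481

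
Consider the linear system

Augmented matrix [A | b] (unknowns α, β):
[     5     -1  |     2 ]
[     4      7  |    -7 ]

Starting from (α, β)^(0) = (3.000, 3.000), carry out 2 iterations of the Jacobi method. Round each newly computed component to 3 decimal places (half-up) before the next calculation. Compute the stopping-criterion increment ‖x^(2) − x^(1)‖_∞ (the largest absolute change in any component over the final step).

1.143

Iteration 1:
  α = (2 - (-1)·3.000) / (5) = 1.000
  β = (-7 - (4)·3.000) / (7) = -2.714
Iteration 2:
  α = (2 - (-1)·-2.714) / (5) = -0.143
  β = (-7 - (4)·1.000) / (7) = -1.571
Change: (-1.143, 1.143) → max |·| = 1.143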